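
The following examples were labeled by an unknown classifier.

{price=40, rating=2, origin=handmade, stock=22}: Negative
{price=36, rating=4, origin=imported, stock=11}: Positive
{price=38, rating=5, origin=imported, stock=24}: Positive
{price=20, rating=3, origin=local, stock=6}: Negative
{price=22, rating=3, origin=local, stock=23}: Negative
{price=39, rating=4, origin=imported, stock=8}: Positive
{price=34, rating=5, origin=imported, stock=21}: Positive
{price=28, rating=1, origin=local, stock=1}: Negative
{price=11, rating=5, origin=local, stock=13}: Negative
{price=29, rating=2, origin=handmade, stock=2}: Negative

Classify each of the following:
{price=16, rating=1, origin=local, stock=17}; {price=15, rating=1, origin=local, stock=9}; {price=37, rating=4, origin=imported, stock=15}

Negative, Negative, Positive

The distinguishing property — origin is imported — holds for all the 'Positive' cases and none of the 'Negative' cases.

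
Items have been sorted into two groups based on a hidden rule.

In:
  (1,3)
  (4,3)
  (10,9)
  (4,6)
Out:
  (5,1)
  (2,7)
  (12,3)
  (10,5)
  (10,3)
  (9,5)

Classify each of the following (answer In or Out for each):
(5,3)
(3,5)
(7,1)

The rule appears to be: |first − second| ≤ 2.
(5,3): |5−3| = 2, matches → In. (3,5): |3−5| = 2, matches → In. (7,1): |7−1| = 6, fails this test → Out.

In, In, Out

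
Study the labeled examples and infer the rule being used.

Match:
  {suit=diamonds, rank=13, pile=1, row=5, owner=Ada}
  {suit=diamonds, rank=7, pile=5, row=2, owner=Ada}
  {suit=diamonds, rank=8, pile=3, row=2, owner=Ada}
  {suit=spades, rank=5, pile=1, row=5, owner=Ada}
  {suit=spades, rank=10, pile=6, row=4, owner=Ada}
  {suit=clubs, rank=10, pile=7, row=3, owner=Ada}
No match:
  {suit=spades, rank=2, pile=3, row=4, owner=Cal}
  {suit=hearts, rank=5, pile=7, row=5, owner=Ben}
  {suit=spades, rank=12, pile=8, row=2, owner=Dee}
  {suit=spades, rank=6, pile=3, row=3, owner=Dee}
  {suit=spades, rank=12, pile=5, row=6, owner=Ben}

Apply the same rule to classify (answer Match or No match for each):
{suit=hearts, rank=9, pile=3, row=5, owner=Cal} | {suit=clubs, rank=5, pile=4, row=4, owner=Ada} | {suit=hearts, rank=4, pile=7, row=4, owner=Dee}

The distinguishing property — owner is Ada — holds for all the 'Match' cases and none of the 'No match' cases.
No match: {suit=hearts, rank=9, pile=3, row=5, owner=Cal}, since owner is Cal.
Match: {suit=clubs, rank=5, pile=4, row=4, owner=Ada}, since owner is Ada.
No match: {suit=hearts, rank=4, pile=7, row=4, owner=Dee}, since owner is Dee.

No match, Match, No match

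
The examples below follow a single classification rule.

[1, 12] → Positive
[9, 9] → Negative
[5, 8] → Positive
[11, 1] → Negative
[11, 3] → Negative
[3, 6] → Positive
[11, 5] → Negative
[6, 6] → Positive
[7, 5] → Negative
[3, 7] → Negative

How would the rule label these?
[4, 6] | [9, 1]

Positive, Negative

A rule that fits every label: second is even — true of each 'Positive' example, false of each 'Negative' one.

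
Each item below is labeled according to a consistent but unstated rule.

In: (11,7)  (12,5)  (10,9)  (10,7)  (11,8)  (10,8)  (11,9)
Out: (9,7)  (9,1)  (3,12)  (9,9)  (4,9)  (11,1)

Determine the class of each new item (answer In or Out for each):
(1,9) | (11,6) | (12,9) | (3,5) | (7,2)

The simplest hypothesis consistent with all the labels is: first > second AND sum ≥ 17.
(1,9) → 1 < 9, 1+9 = 10 → Out.
(11,6) → 11 > 6, 11+6 = 17 → In.
(12,9) → 12 > 9, 12+9 = 21 → In.
(3,5) → 3 < 5, 3+5 = 8 → Out.
(7,2) → 7 > 2, 7+2 = 9 → Out.

Out, In, In, Out, Out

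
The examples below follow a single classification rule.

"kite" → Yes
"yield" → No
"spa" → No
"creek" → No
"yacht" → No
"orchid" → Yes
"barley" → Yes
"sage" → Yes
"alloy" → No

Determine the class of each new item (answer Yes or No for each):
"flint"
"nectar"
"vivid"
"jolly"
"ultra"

No, Yes, No, No, No

Every 'Yes' example satisfies: even length. None of the 'No' examples do.
"flint": length 5 — lacks this property, so No. "nectar": length 6 — matches, so Yes. "vivid": length 5 — lacks this property, so No. "jolly": length 5 — lacks this property, so No. "ultra": length 5 — lacks this property, so No.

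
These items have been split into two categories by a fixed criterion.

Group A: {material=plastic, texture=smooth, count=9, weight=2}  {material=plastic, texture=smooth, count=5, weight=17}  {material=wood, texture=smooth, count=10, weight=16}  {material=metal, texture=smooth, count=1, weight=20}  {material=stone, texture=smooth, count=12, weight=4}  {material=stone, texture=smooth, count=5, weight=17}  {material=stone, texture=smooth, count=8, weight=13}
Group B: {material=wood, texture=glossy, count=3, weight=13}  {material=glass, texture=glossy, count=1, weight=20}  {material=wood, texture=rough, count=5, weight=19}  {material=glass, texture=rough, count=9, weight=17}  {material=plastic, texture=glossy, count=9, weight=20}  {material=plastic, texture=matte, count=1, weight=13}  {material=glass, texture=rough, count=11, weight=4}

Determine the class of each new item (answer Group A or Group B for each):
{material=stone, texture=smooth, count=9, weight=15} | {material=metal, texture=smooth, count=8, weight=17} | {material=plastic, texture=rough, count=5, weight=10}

The simplest hypothesis consistent with all the labels is: texture is smooth.
{material=stone, texture=smooth, count=9, weight=15} → texture is smooth → Group A.
{material=metal, texture=smooth, count=8, weight=17} → texture is smooth → Group A.
{material=plastic, texture=rough, count=5, weight=10} → texture is rough → Group B.

Group A, Group A, Group B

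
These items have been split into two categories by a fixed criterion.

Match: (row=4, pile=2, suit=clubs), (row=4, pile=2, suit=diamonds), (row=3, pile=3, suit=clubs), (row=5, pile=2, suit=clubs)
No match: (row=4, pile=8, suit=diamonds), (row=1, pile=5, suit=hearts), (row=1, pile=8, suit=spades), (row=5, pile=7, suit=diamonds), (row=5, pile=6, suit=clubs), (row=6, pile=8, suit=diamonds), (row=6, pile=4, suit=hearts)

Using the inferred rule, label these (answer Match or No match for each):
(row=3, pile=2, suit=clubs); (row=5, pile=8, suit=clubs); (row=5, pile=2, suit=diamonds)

The classifier is using: pile ≤ 3.
Match: (row=3, pile=2, suit=clubs), since pile = 2.
No match: (row=5, pile=8, suit=clubs), since pile = 8.
Match: (row=5, pile=2, suit=diamonds), since pile = 2.

Match, No match, Match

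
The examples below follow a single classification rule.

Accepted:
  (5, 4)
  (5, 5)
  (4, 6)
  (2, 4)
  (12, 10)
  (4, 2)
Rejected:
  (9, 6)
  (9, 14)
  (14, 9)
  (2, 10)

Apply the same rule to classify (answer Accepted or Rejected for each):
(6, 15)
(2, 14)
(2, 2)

Rejected, Rejected, Accepted

One predicate separates the groups cleanly: |first − second| ≤ 2.
(6, 15) → |6−15| = 9 → Rejected. (2, 14) → |2−14| = 12 → Rejected. (2, 2) → |2−2| = 0 → Accepted.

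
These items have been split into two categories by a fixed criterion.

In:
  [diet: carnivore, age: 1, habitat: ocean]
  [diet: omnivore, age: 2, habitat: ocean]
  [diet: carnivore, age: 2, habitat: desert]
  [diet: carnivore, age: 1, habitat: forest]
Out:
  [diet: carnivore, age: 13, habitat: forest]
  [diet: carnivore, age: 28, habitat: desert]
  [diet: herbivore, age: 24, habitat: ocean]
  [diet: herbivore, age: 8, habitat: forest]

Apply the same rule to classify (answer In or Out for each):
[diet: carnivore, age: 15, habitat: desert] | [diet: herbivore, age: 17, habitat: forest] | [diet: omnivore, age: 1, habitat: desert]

Rule: age ≤ 2. This holds for each 'In' example and fails for each 'Out' one.
[diet: carnivore, age: 15, habitat: desert]: age = 15 — fails the rule, so Out.
[diet: herbivore, age: 17, habitat: forest]: age = 17 — fails the rule, so Out.
[diet: omnivore, age: 1, habitat: desert]: age = 1 — has this property, so In.

Out, Out, In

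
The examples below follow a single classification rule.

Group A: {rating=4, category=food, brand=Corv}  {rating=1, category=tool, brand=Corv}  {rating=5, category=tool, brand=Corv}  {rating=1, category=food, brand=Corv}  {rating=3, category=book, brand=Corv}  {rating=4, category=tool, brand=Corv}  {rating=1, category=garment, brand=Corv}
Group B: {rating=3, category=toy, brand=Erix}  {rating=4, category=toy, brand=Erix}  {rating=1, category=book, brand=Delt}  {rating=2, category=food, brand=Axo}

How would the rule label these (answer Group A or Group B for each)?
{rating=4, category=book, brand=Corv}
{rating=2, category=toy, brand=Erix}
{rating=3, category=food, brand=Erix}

Group A, Group B, Group B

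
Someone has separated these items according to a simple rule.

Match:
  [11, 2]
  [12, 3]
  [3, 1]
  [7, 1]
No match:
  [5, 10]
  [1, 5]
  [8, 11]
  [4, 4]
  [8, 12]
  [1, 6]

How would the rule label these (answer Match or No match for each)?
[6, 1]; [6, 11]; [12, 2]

The pattern is that an item is 'Match' exactly when: first > second.
[6, 1]: Match (6 > 1). [6, 11]: No match (6 < 11). [12, 2]: Match (12 > 2).

Match, No match, Match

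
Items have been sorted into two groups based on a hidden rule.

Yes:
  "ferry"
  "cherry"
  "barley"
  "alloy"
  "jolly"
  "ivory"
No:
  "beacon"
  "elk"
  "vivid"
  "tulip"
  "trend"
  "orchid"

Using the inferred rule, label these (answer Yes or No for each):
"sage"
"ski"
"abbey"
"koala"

No, No, Yes, No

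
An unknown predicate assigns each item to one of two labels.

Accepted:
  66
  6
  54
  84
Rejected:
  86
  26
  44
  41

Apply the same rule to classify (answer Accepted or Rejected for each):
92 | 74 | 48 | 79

The rule appears to be: multiple of 3.
92 → 92 = 3·30 + 2 → Rejected.
74 → 74 = 3·24 + 2 → Rejected.
48 → 48 = 3·16 → Accepted.
79 → 79 = 3·26 + 1 → Rejected.

Rejected, Rejected, Accepted, Rejected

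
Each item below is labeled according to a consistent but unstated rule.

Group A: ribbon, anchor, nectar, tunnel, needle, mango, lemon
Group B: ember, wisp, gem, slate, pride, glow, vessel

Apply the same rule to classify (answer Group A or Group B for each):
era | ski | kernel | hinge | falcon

Comparing the two groups points to one rule — contains 'n'.
era → no 'n' → Group B.
ski → no 'n' → Group B.
kernel → has 'n' → Group A.
hinge → has 'n' → Group A.
falcon → has 'n' → Group A.

Group B, Group B, Group A, Group A, Group A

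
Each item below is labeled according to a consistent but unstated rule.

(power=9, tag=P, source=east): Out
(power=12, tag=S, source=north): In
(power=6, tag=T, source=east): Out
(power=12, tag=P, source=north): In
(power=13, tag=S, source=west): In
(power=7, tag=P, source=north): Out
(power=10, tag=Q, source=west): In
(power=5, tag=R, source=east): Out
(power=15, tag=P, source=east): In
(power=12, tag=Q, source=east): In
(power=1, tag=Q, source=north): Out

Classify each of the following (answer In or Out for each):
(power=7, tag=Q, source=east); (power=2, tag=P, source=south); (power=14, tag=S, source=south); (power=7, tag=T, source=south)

Out, Out, In, Out

One predicate separates the groups cleanly: power ≥ 10.
(power=7, tag=Q, source=east): Out (power = 7). (power=2, tag=P, source=south): Out (power = 2). (power=14, tag=S, source=south): In (power = 14). (power=7, tag=T, source=south): Out (power = 7).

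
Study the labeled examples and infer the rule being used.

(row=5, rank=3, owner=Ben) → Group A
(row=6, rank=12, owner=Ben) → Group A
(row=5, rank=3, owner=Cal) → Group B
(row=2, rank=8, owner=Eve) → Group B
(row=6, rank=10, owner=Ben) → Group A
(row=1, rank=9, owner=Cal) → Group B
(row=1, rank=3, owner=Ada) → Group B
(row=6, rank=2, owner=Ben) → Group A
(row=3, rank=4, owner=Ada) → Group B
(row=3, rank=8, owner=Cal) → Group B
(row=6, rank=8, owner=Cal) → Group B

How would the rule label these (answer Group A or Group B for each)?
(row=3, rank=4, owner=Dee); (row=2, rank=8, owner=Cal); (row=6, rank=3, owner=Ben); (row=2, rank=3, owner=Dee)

Group B, Group B, Group A, Group B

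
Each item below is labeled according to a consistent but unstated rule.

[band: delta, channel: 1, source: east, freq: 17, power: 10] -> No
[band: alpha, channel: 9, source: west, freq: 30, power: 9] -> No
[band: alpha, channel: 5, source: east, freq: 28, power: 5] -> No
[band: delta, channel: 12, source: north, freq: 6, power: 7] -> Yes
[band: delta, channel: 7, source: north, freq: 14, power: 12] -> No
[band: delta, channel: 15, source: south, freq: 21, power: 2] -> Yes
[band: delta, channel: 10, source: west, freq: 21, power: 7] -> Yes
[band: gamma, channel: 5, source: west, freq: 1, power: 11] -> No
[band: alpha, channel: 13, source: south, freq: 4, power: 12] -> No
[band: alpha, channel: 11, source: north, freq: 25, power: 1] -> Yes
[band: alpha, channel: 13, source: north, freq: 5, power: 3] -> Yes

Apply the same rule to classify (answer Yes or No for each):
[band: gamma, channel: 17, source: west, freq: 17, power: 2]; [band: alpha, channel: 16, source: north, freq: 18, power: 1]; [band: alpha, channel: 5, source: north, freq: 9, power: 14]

Every 'Yes' example satisfies: power ≤ 7 AND freq ≤ 25. None of the 'No' examples do.
[band: gamma, channel: 17, source: west, freq: 17, power: 2]: power = 2, freq = 17 — passes, so Yes. [band: alpha, channel: 16, source: north, freq: 18, power: 1]: power = 1, freq = 18 — passes, so Yes. [band: alpha, channel: 5, source: north, freq: 9, power: 14]: power = 14, freq = 9 — fails the rule, so No.

Yes, Yes, No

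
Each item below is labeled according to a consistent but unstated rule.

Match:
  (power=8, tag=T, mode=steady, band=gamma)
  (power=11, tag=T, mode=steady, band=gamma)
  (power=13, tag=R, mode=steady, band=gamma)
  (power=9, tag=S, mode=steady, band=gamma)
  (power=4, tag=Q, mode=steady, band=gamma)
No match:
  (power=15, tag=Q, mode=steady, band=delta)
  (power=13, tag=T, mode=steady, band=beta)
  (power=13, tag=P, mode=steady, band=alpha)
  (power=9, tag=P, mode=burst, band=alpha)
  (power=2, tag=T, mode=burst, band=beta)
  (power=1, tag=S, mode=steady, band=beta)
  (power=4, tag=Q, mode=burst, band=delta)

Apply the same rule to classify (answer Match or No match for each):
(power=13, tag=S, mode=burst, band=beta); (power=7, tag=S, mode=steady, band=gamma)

The simplest hypothesis consistent with all the labels is: band is gamma.
(power=13, tag=S, mode=burst, band=beta) — band is beta, hence No match. (power=7, tag=S, mode=steady, band=gamma) — band is gamma, hence Match.

No match, Match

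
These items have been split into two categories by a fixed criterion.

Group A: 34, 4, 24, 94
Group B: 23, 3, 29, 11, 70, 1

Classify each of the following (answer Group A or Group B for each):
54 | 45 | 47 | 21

The simplest hypothesis consistent with all the labels is: ends in digit 4.
Group A: 54, since last digit 4. Group B: 45, since last digit 5. Group B: 47, since last digit 7. Group B: 21, since last digit 1.

Group A, Group B, Group B, Group B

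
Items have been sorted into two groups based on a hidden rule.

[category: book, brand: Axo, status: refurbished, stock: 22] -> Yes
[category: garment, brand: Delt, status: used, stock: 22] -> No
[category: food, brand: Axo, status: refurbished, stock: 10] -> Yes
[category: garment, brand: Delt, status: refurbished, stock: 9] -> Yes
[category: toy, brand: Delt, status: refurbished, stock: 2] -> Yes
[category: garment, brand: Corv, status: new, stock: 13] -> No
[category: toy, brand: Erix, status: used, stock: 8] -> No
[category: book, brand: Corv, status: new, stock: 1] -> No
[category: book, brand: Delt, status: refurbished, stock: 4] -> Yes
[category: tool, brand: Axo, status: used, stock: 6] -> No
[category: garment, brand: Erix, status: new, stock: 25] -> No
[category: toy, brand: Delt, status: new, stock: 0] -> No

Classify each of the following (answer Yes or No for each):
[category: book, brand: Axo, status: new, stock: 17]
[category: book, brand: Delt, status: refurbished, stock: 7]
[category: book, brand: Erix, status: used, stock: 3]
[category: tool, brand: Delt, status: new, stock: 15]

Rule: status is refurbished. This holds for each 'Yes' example and fails for each 'No' one.
No: [category: book, brand: Axo, status: new, stock: 17], since status is new. Yes: [category: book, brand: Delt, status: refurbished, stock: 7], since status is refurbished. No: [category: book, brand: Erix, status: used, stock: 3], since status is used. No: [category: tool, brand: Delt, status: new, stock: 15], since status is new.

No, Yes, No, No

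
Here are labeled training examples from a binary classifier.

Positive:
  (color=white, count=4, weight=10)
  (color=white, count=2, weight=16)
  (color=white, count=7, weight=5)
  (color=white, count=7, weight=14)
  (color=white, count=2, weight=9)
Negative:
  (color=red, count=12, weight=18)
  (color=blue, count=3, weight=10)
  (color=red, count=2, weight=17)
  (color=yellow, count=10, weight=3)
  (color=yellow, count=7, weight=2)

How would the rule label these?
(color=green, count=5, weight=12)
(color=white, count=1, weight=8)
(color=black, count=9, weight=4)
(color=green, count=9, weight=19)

Negative, Positive, Negative, Negative

Comparing the two groups points to one rule — color is white.
(color=green, count=5, weight=12): color is green — doesn't match, so Negative. (color=white, count=1, weight=8): color is white — satisfies this, so Positive. (color=black, count=9, weight=4): color is black — doesn't match, so Negative. (color=green, count=9, weight=19): color is green — doesn't match, so Negative.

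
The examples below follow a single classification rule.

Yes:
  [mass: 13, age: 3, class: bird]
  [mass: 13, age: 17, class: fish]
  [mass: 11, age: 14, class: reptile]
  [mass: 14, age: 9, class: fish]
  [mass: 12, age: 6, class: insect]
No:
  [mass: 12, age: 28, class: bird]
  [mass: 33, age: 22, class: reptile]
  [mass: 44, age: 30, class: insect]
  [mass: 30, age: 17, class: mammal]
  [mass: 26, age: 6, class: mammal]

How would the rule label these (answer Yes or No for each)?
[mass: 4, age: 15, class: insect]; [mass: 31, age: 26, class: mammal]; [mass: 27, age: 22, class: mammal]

The classifier is using: age ≤ 17 AND mass ≤ 14.

Yes, No, No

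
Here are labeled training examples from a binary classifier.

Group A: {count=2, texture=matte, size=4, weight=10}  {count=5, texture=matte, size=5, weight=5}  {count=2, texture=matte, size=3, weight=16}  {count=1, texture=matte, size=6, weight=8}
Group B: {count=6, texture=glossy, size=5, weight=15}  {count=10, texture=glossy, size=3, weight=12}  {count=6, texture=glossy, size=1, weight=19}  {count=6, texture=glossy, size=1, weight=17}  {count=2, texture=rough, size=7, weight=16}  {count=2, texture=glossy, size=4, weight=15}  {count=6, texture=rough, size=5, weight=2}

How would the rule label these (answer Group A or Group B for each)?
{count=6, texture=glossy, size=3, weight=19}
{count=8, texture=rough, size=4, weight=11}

Group B, Group B

A rule that fits every label: texture is matte — true of each 'Group A' example, false of each 'Group B' one.
Group B: {count=6, texture=glossy, size=3, weight=19}, since texture is glossy. Group B: {count=8, texture=rough, size=4, weight=11}, since texture is rough.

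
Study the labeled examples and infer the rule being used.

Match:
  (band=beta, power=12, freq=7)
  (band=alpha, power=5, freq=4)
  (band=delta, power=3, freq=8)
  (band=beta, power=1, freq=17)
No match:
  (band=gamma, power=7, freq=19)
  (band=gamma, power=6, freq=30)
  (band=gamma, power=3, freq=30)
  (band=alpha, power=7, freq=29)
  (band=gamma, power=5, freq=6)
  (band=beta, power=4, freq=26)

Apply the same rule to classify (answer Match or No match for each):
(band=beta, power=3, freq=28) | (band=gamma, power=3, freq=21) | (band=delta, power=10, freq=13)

The common property of the 'Match' items is: freq ≠ 6 AND freq ≤ 17. No 'No match' item has it.
No match: (band=beta, power=3, freq=28), since freq = 28. No match: (band=gamma, power=3, freq=21), since freq = 21. Match: (band=delta, power=10, freq=13), since freq = 13.

No match, No match, Match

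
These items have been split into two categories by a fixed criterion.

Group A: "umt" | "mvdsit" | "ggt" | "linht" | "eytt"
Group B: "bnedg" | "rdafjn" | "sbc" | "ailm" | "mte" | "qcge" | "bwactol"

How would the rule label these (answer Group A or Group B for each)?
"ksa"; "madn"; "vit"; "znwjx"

Group B, Group B, Group A, Group B

The rule appears to be: ends with 't'.
Group B: "ksa", since ends with 'a'. Group B: "madn", since ends with 'n'. Group A: "vit", since ends with 't'. Group B: "znwjx", since ends with 'x'.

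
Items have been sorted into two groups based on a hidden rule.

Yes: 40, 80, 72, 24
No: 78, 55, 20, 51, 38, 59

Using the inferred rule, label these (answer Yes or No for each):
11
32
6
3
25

All 'Yes' examples share one property — multiple of 8 — and every 'No' example lacks it.
11: 11 = 8·1 + 3 — fails this test, so No.
32: 32 = 8·4 — matches, so Yes.
6: 6 = 8·0 + 6 — fails this test, so No.
3: 3 = 8·0 + 3 — fails this test, so No.
25: 25 = 8·3 + 1 — fails this test, so No.

No, Yes, No, No, No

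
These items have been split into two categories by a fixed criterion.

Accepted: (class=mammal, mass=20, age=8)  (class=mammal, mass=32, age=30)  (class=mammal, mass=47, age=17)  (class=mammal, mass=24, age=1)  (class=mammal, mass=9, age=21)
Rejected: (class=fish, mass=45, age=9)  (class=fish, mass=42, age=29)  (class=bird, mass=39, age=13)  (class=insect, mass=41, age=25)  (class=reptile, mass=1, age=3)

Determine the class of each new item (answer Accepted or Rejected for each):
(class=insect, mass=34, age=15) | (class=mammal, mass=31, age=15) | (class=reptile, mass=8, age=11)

Rejected, Accepted, Rejected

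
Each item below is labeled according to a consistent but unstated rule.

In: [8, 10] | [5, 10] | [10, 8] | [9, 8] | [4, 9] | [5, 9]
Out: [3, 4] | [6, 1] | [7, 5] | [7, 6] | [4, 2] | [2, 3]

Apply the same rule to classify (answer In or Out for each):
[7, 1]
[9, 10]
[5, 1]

A rule that fits every label: second ≥ 7 — true of each 'In' example, false of each 'Out' one.
[7, 1] — second 1, hence Out. [9, 10] — second 10, hence In. [5, 1] — second 1, hence Out.

Out, In, Out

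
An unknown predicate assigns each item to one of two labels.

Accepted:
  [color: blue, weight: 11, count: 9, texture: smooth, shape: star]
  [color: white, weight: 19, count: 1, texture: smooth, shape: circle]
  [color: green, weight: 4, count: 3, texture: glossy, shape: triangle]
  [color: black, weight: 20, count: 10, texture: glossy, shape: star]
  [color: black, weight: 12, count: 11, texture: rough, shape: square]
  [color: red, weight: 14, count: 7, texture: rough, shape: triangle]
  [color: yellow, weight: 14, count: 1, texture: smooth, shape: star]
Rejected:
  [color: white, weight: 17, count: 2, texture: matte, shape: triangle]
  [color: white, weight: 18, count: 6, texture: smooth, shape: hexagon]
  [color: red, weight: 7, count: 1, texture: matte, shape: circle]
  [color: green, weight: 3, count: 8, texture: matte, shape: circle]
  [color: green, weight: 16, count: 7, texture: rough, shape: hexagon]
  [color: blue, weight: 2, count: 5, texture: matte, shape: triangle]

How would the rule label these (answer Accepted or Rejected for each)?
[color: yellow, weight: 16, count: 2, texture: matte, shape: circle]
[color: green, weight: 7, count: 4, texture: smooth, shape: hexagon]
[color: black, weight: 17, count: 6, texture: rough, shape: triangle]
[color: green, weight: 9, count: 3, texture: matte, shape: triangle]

Every 'Accepted' example satisfies: shape is not hexagon AND texture is not matte. None of the 'Rejected' examples do.
[color: yellow, weight: 16, count: 2, texture: matte, shape: circle] — shape is circle, texture is matte, hence Rejected. [color: green, weight: 7, count: 4, texture: smooth, shape: hexagon] — shape is hexagon, texture is smooth, hence Rejected. [color: black, weight: 17, count: 6, texture: rough, shape: triangle] — shape is triangle, texture is rough, hence Accepted. [color: green, weight: 9, count: 3, texture: matte, shape: triangle] — shape is triangle, texture is matte, hence Rejected.

Rejected, Rejected, Accepted, Rejected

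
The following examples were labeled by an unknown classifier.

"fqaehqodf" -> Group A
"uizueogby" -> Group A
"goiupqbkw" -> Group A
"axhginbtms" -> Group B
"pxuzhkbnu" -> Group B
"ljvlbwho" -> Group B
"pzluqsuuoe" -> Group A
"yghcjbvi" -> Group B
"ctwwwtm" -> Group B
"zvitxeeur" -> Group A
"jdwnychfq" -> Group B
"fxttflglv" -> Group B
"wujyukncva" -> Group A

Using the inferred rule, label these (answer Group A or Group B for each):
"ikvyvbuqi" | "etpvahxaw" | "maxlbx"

Group A, Group A, Group B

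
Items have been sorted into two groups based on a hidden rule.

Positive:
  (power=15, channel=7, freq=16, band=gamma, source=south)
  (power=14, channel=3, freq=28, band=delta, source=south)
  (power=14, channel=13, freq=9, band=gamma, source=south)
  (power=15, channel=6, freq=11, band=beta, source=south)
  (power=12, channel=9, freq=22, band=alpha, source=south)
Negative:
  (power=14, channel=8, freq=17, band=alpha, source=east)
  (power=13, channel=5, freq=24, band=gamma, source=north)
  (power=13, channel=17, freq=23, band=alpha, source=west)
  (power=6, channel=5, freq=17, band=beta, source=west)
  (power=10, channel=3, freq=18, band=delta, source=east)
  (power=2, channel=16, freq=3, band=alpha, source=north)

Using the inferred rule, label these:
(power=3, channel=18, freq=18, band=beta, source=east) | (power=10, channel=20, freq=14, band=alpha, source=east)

Negative, Negative

Checking candidate rules against both groups, what survives is: source is south.
Negative: (power=3, channel=18, freq=18, band=beta, source=east), since source is east.
Negative: (power=10, channel=20, freq=14, band=alpha, source=east), since source is east.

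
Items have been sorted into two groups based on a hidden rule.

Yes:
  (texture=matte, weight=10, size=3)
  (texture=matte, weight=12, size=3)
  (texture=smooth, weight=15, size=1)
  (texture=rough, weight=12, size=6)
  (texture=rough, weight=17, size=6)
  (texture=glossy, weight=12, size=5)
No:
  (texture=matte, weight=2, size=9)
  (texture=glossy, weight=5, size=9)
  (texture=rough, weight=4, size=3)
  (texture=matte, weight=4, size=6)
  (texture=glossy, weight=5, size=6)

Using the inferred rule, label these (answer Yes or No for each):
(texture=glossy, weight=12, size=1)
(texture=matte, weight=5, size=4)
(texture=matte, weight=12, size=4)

A rule that fits every label: weight ≥ 10 — true of each 'Yes' example, false of each 'No' one.
(texture=glossy, weight=12, size=1): weight = 12, satisfies this → Yes. (texture=matte, weight=5, size=4): weight = 5, fails this test → No. (texture=matte, weight=12, size=4): weight = 12, satisfies this → Yes.

Yes, No, Yes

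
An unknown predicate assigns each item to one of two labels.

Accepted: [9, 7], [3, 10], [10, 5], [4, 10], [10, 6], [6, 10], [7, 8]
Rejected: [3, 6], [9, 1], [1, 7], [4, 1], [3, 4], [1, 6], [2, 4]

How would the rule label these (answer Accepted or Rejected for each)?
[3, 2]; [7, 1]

Rejected, Rejected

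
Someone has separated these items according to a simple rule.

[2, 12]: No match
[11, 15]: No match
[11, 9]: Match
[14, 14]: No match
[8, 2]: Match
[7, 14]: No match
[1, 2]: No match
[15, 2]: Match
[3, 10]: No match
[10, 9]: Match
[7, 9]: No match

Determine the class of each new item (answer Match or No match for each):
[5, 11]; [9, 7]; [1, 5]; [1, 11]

Comparing the two groups points to one rule — first > second.
No match: [5, 11], since 5 < 11.
Match: [9, 7], since 9 > 7.
No match: [1, 5], since 1 < 5.
No match: [1, 11], since 1 < 11.

No match, Match, No match, No match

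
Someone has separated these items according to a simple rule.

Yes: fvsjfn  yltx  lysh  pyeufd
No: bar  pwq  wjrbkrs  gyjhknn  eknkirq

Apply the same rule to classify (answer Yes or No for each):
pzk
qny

No, No

A rule that fits every label: even length — true of each 'Yes' example, false of each 'No' one.
pzk: length 3, fails this test → No.
qny: length 3, fails this test → No.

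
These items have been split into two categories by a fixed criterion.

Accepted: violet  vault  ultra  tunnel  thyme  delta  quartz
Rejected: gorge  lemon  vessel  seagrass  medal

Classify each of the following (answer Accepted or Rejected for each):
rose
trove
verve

Rejected, Accepted, Rejected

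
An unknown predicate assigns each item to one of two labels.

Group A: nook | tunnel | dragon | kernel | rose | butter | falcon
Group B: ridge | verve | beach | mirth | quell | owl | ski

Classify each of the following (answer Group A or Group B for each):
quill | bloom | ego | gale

Looking at the examples, the only property every 'Group A' case has and every 'Group B' case lacks is: even length.
quill: Group B (length 5).
bloom: Group B (length 5).
ego: Group B (length 3).
gale: Group A (length 4).

Group B, Group B, Group B, Group A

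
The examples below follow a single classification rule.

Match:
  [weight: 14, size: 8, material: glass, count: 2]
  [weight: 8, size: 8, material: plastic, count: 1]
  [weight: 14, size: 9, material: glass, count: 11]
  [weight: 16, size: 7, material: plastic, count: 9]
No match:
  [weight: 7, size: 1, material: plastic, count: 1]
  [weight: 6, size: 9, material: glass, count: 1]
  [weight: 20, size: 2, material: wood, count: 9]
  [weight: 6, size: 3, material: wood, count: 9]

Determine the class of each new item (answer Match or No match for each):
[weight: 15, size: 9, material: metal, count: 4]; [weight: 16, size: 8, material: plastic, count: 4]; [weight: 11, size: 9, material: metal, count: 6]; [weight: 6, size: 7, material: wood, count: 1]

The distinguishing property — size ≥ 3 AND weight ≥ 7 — holds for all the 'Match' cases and none of the 'No match' cases.

Match, Match, Match, No match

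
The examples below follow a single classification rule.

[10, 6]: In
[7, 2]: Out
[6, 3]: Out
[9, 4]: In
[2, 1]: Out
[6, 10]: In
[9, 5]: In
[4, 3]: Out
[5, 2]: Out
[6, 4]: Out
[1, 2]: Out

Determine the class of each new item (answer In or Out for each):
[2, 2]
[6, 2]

Out, Out

Every 'In' example satisfies: sum ≥ 13. None of the 'Out' examples do.
[2, 2]: 2+2 = 4, doesn't qualify → Out. [6, 2]: 6+2 = 8, doesn't qualify → Out.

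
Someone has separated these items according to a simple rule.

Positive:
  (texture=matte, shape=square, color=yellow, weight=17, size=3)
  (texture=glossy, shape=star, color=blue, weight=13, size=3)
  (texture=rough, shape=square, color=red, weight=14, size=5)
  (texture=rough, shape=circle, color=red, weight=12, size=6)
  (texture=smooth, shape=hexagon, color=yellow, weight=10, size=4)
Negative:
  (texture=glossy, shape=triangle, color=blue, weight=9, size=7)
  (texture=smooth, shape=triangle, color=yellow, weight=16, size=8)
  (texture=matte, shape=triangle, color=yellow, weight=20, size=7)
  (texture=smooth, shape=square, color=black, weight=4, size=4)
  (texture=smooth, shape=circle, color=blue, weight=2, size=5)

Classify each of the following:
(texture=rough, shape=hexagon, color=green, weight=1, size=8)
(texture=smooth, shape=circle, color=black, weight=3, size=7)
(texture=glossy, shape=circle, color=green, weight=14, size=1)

Negative, Negative, Positive

Every 'Positive' example satisfies: weight ≥ 9 AND size ≤ 6. None of the 'Negative' examples do.
(texture=rough, shape=hexagon, color=green, weight=1, size=8) → weight = 1, size = 8 → Negative.
(texture=smooth, shape=circle, color=black, weight=3, size=7) → weight = 3, size = 7 → Negative.
(texture=glossy, shape=circle, color=green, weight=14, size=1) → weight = 14, size = 1 → Positive.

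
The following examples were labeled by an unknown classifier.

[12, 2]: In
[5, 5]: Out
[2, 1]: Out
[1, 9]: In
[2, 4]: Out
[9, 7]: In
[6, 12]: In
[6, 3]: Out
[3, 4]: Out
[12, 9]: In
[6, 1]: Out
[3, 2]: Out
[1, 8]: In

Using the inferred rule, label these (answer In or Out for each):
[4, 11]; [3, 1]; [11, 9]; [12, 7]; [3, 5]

In, Out, In, In, Out

The pattern is that an item is 'In' exactly when: max ≥ 7.
[4, 11]: In (max 11).
[3, 1]: Out (max 3).
[11, 9]: In (max 11).
[12, 7]: In (max 12).
[3, 5]: Out (max 5).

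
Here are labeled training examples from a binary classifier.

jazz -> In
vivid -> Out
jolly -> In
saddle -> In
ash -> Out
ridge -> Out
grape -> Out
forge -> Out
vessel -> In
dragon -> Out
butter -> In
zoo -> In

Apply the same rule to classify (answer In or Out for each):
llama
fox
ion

In, Out, Out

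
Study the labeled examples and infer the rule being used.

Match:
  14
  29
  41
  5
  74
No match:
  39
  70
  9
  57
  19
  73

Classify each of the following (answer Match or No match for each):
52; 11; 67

Comparing the two groups points to one rule — ≡ 2 (mod 3).

No match, Match, No match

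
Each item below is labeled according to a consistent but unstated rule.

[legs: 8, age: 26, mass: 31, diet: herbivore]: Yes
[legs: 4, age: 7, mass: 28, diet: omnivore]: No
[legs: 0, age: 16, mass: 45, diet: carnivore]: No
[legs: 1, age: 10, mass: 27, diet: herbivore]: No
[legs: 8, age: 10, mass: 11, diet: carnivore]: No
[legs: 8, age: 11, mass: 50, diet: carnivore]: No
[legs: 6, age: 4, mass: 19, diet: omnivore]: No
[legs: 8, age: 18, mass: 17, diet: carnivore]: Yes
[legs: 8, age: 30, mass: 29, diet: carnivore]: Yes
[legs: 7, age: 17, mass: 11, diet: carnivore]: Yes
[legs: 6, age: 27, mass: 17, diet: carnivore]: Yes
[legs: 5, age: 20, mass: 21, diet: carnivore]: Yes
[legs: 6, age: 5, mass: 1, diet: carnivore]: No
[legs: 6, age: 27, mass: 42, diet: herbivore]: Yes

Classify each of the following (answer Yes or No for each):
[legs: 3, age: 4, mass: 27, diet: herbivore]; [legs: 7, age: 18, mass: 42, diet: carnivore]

No, Yes

Every 'Yes' example satisfies: age ≥ 17. None of the 'No' examples do.
[legs: 3, age: 4, mass: 27, diet: herbivore]: No (age = 4).
[legs: 7, age: 18, mass: 42, diet: carnivore]: Yes (age = 18).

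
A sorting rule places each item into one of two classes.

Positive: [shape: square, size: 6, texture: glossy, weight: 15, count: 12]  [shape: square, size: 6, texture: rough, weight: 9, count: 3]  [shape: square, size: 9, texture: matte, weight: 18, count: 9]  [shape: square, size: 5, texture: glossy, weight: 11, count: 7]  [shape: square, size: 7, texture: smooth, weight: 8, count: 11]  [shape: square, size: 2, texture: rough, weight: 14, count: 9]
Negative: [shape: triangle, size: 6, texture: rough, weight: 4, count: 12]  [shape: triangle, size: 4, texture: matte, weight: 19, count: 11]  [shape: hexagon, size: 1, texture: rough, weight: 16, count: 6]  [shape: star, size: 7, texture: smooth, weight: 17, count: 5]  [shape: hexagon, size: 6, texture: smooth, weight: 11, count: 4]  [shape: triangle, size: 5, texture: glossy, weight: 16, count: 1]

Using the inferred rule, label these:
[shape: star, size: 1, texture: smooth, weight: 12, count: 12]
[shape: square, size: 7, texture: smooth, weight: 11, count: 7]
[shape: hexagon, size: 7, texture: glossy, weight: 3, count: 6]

Negative, Positive, Negative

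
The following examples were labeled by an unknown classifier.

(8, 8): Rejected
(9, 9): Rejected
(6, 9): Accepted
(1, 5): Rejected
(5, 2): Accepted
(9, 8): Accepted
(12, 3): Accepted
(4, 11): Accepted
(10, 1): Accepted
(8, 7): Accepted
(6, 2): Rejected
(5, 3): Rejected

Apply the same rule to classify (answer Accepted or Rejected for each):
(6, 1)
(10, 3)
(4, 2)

Every 'Accepted' example satisfies: sum is odd. None of the 'Rejected' examples do.
(6, 1): 6+1 = 7 — satisfies this, so Accepted.
(10, 3): 10+3 = 13 — satisfies this, so Accepted.
(4, 2): 4+2 = 6 — doesn't qualify, so Rejected.

Accepted, Accepted, Rejected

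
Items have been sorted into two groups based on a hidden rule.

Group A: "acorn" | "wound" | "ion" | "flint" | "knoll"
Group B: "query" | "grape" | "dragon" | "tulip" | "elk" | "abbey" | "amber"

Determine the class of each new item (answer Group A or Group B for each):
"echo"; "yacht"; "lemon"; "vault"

The common property of the 'Group A' items is: odd length AND contains 'n'. No 'Group B' item has it.
"echo" → length 4, no 'n' → Group B. "yacht" → length 5, no 'n' → Group B. "lemon" → length 5, has 'n' → Group A. "vault" → length 5, no 'n' → Group B.

Group B, Group B, Group A, Group B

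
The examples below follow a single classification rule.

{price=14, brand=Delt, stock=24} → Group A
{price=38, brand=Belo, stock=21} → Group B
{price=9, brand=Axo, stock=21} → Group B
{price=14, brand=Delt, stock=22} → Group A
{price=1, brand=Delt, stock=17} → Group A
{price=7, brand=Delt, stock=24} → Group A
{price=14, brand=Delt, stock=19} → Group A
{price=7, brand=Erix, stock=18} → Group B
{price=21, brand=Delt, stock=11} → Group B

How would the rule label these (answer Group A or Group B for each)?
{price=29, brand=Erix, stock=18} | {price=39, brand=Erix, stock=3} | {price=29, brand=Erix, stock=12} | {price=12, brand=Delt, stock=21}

Group B, Group B, Group B, Group A

'Group A' ⟺ brand is Delt AND price ≤ 14.
{price=29, brand=Erix, stock=18}: brand is Erix, price = 29, does not satisfy this → Group B.
{price=39, brand=Erix, stock=3}: brand is Erix, price = 39, does not satisfy this → Group B.
{price=29, brand=Erix, stock=12}: brand is Erix, price = 29, does not satisfy this → Group B.
{price=12, brand=Delt, stock=21}: brand is Delt, price = 12, has this property → Group A.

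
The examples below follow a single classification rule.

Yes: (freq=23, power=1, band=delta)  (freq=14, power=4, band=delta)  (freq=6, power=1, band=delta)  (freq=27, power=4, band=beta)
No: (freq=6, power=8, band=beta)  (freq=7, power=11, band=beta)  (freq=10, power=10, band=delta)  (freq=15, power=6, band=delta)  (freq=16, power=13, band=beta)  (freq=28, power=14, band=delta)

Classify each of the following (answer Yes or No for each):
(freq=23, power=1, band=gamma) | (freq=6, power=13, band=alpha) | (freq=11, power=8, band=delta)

Yes, No, No

One predicate separates the groups cleanly: power ≤ 4.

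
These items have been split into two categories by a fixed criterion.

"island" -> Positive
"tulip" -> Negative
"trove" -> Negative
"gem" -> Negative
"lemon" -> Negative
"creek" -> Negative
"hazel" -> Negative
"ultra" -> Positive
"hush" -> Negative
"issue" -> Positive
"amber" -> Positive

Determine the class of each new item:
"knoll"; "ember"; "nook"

Checking candidate rules against both groups, what survives is: starts with a vowel.
"knoll" → starts with 'k' → Negative. "ember" → starts with 'e' → Positive. "nook" → starts with 'n' → Negative.

Negative, Positive, Negative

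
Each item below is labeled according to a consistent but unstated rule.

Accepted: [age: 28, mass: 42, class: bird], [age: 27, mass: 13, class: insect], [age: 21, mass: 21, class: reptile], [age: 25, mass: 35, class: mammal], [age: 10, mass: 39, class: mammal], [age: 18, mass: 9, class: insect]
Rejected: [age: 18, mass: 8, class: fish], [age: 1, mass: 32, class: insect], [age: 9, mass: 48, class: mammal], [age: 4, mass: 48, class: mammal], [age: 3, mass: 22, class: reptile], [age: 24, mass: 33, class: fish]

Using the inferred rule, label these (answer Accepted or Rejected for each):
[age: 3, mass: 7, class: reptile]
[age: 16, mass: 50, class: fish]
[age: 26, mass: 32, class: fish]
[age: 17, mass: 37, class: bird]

Rejected, Rejected, Rejected, Accepted

The classifier is using: class is not fish AND age ≥ 10.
Rejected: [age: 3, mass: 7, class: reptile], since class is reptile, age = 3. Rejected: [age: 16, mass: 50, class: fish], since class is fish, age = 16. Rejected: [age: 26, mass: 32, class: fish], since class is fish, age = 26. Accepted: [age: 17, mass: 37, class: bird], since class is bird, age = 17.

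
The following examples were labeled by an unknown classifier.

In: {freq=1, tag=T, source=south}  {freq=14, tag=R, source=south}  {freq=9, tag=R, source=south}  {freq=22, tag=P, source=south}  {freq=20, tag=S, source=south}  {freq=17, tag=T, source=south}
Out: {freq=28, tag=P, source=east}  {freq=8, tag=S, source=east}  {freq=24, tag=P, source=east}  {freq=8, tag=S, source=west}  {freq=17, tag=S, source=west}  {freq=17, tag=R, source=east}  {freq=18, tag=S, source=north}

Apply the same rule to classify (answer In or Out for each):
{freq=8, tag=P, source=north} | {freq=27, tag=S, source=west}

Out, Out

The classifier is using: source is south.
{freq=8, tag=P, source=north}: Out (source is north). {freq=27, tag=S, source=west}: Out (source is west).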